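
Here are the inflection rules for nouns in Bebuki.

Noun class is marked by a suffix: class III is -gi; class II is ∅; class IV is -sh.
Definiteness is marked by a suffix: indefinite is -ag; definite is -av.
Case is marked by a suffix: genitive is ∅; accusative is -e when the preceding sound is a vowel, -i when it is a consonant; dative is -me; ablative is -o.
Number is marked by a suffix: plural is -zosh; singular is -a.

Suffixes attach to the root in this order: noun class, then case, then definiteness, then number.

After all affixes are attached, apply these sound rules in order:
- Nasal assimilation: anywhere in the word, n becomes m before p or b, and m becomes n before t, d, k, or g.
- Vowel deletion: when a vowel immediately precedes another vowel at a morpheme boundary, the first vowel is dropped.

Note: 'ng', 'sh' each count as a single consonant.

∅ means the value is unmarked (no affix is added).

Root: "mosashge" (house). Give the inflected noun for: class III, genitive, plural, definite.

mosashgegavzosh

Attach noun class class III -gi → mosashgegi.
case = genitive: zero marking, form stays mosashgegi.
Attach definiteness definite -av → mosashgegiav.
Attach number plural -zosh → mosashgegiavzosh.
Nasal assimilation: no change.
Apply vowel deletion: mosashgegiavzosh → mosashgegavzosh.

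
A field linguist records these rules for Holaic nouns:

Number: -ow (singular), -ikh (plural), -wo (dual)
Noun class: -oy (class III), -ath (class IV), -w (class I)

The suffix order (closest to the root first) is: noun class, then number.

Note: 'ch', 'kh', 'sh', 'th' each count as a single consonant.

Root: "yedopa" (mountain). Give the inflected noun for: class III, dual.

yedopaoywo

Attach noun class class III -oy → yedopaoy.
Attach number dual -wo → yedopaoywo.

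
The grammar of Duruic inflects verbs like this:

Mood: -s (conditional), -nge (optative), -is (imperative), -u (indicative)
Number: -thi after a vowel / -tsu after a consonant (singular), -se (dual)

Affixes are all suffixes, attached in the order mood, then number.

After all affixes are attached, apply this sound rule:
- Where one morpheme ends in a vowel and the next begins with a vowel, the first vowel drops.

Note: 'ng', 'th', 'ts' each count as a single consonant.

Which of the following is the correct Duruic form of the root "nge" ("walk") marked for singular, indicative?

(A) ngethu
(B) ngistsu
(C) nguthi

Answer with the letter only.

C

Attach mood indicative -u → ngeu.
Attach number singular -thi (after vowel 'u') → ngeuthi.
Apply vowel deletion: ngeuthi → nguthi.
So the correct form is nguthi, option (C).
(A) ngethu is wrong: it has the affixes in the wrong order.
(B) ngistsu is wrong: it uses imperative instead of indicative for mood.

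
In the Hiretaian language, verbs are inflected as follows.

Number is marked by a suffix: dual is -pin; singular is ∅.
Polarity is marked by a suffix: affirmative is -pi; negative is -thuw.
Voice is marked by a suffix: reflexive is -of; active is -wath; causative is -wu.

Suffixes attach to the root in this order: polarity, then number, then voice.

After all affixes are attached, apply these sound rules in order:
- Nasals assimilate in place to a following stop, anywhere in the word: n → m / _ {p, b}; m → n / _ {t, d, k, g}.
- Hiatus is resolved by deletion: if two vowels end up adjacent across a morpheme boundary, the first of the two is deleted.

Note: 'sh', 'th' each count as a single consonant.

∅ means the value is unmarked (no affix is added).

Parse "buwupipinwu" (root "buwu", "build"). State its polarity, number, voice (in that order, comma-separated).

Segment: buwu-pi-pin-wu.
polarity: -pi → affirmative.
number: -pin → dual.
voice: -wu → causative.

affirmative, dual, causative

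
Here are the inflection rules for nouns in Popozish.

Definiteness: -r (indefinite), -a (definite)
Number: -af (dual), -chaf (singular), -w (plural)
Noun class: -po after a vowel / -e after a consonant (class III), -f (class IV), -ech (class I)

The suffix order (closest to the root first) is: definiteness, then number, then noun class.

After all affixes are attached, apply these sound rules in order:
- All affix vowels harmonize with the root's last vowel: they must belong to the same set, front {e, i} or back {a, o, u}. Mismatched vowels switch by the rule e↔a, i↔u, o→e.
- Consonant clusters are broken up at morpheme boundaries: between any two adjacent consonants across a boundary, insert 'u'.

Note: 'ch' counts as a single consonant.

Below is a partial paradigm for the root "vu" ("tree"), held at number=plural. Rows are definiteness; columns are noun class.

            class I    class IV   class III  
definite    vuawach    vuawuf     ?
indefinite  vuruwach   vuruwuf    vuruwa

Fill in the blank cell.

Attach definiteness definite -a → vua.
Attach number plural -w → vuaw.
Attach noun class class III -e (after consonant 'w') → vuawe.
Apply vowel harmony: vuawe → vuawa.
Epenthesis: no change.

vuawa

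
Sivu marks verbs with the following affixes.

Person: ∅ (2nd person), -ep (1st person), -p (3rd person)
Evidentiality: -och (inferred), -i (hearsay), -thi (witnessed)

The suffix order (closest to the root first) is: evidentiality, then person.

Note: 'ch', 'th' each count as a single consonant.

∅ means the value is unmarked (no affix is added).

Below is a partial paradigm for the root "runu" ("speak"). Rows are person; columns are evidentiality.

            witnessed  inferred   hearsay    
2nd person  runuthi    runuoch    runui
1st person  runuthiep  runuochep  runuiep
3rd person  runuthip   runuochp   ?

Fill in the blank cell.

runuip

Attach evidentiality hearsay -i → runui.
Attach person 3rd person -p → runuip.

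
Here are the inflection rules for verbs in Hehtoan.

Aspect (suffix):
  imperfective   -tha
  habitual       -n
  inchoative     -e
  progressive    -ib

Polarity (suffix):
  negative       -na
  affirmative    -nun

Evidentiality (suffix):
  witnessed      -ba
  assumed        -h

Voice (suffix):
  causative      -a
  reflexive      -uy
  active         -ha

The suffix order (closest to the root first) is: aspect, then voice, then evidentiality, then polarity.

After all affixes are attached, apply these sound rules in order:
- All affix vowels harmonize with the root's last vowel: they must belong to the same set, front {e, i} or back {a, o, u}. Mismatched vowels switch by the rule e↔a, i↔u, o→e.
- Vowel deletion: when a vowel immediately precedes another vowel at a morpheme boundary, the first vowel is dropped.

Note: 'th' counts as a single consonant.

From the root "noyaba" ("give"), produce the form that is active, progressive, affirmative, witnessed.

noyabubhabanun

Attach aspect progressive -ib → noyabaib.
Attach voice active -ha → noyabaibha.
Attach evidentiality witnessed -ba → noyabaibhaba.
Attach polarity affirmative -nun → noyabaibhabanun.
Apply vowel harmony: noyabaibhabanun → noyabaubhabanun.
Apply vowel deletion: noyabaubhabanun → noyabubhabanun.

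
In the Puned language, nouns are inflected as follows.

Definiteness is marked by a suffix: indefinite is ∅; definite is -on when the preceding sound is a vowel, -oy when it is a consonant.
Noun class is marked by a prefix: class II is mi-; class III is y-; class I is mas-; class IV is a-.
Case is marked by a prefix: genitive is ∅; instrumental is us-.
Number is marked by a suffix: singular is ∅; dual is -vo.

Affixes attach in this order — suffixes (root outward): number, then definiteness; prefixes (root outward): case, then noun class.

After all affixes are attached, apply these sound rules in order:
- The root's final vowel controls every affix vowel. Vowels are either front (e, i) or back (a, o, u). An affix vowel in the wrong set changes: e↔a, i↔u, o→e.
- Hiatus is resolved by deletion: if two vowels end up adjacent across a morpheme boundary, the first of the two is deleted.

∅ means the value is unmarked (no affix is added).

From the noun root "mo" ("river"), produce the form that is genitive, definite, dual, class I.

masmovon

Attach number dual -vo → movo.
case = genitive: zero marking, form stays movo.
Attach noun class class I mas- → masmovo.
Attach definiteness definite -on (after vowel 'o') → masmovoon.
Vowel harmony: no change.
Apply vowel deletion: masmovoon → masmovon.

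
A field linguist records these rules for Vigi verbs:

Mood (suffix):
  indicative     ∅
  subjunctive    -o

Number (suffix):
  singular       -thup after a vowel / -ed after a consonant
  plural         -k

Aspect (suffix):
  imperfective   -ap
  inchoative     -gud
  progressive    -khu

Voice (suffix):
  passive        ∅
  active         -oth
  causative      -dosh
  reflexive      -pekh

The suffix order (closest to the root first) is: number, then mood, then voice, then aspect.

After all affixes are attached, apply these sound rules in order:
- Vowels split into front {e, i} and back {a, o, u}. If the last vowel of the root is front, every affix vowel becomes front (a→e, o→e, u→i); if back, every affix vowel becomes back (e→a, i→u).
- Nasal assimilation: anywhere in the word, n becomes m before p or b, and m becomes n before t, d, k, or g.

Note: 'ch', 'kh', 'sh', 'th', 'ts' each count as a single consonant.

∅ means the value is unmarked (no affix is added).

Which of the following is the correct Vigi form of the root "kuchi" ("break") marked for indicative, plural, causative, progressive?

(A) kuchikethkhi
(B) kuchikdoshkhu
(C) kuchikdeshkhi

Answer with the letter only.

C

Attach number plural -k → kuchik.
mood = indicative: zero marking, form stays kuchik.
Attach voice causative -dosh → kuchikdosh.
Attach aspect progressive -khu → kuchikdoshkhu.
Apply vowel harmony: kuchikdoshkhu → kuchikdeshkhi.
Nasal assimilation: no change.
So the correct form is kuchikdeshkhi, option (C).
(A) kuchikethkhi is wrong: it uses active instead of causative for voice.
(B) kuchikdoshkhu is wrong: it fails to apply the sound rule(s).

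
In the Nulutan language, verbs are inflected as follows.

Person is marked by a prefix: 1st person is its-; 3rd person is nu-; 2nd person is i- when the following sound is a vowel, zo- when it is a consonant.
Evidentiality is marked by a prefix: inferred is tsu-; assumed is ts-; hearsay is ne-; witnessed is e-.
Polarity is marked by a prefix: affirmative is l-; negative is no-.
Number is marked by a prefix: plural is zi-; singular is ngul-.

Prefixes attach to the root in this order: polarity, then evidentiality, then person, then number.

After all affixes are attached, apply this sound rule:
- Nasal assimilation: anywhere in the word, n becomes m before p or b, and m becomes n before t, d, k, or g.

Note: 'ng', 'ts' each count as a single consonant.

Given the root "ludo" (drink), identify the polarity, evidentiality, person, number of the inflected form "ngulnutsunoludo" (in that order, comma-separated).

negative, inferred, 3rd person, singular

Segment: ngul-nu-tsu-no-ludo.
polarity: no- → negative.
evidentiality: tsu- → inferred.
person: nu- → 3rd person.
number: ngul- → singular.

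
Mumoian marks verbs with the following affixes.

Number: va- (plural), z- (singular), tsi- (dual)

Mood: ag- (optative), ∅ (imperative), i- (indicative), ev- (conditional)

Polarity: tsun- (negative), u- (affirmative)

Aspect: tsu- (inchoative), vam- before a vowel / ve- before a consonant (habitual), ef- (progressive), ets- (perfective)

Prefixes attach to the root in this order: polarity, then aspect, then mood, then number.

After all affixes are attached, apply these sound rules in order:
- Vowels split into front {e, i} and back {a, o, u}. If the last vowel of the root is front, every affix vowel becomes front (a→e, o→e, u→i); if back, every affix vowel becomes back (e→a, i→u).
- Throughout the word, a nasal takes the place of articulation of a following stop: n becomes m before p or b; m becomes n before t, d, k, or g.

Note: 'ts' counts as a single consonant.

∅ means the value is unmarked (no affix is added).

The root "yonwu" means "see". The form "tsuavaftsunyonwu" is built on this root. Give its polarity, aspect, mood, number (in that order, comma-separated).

negative, progressive, conditional, dual

Segment: tsi-ev-ef-tsun-yonwu.
polarity: tsun- → negative.
aspect: ef- → progressive.
mood: ev- → conditional.
number: tsi- → dual.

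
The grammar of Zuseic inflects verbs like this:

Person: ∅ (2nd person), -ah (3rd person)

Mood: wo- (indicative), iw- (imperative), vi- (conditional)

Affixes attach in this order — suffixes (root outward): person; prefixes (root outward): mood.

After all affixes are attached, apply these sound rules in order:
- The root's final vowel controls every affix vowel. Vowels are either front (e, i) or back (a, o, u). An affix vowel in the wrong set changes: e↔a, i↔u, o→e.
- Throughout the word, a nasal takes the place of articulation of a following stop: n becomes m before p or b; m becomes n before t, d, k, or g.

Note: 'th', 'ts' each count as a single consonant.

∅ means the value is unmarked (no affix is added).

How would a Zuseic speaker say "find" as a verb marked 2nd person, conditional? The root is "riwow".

person = 2nd person: zero marking, form stays riwow.
Attach mood conditional vi- → viriwow.
Apply vowel harmony: viriwow → vuriwow.
Nasal assimilation: no change.

vuriwow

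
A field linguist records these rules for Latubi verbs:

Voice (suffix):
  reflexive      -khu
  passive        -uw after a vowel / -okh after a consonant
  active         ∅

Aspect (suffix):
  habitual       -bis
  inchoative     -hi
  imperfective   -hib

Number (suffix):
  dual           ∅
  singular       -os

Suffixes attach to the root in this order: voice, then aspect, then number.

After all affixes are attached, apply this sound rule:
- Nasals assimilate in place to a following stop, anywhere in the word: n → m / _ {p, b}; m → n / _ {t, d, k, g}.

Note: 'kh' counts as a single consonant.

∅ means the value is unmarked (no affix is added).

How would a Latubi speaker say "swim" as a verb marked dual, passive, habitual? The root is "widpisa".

widpisauwbis

Attach voice passive -uw (after vowel 'a') → widpisauw.
Attach aspect habitual -bis → widpisauwbis.
number = dual: zero marking, form stays widpisauwbis.
Nasal assimilation: no change.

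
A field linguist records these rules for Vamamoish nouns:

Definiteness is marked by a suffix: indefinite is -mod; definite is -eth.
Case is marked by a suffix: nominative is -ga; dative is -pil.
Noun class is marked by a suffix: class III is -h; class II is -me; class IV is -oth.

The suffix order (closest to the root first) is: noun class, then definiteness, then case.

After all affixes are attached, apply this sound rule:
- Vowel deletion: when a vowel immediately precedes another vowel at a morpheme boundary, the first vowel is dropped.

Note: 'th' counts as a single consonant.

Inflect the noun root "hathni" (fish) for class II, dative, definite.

hathnimethpil

Attach noun class class II -me → hathnime.
Attach definiteness definite -eth → hathnimeeth.
Attach case dative -pil → hathnimeethpil.
Apply vowel deletion: hathnimeethpil → hathnimethpil.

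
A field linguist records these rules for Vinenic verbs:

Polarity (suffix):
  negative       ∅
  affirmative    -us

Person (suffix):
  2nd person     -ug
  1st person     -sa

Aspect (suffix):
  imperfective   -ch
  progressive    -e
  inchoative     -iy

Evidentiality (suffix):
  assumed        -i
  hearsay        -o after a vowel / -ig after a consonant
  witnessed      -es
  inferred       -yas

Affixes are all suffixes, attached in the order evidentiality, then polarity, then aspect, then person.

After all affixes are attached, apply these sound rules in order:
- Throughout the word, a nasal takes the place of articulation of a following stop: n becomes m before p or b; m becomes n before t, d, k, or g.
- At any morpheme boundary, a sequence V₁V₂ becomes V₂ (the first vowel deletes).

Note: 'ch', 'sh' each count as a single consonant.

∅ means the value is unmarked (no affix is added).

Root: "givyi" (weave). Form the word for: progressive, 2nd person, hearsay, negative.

Attach evidentiality hearsay -o (after vowel 'i') → givyio.
polarity = negative: zero marking, form stays givyio.
Attach aspect progressive -e → givyioe.
Attach person 2nd person -ug → givyioeug.
Nasal assimilation: no change.
Apply vowel deletion: givyioeug → givyug.

givyug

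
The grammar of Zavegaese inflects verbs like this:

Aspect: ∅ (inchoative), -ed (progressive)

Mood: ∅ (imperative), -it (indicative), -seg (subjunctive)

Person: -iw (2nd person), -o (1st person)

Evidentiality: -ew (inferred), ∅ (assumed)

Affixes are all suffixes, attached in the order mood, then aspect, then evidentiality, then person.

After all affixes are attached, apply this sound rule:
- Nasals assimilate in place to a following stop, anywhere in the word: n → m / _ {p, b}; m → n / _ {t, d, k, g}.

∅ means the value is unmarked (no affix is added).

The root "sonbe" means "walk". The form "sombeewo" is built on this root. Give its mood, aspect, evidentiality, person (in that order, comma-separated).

imperative, inchoative, inferred, 1st person

Segment: sonbe-ew-o.
mood: ∅ → imperative.
aspect: ∅ → inchoative.
evidentiality: -ew → inferred.
person: -o → 1st person.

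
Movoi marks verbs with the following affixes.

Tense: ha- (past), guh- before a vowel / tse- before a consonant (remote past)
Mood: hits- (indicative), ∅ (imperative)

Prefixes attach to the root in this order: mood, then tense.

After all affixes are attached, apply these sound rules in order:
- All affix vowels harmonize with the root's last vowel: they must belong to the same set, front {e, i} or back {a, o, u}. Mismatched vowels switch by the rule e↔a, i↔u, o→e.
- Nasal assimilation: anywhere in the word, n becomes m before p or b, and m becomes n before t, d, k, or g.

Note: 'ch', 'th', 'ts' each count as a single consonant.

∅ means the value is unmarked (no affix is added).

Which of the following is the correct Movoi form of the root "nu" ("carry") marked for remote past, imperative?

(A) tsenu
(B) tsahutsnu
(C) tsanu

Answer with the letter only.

mood = imperative: zero marking, form stays nu.
Attach tense remote past tse- (before consonant 'n') → tsenu.
Apply vowel harmony: tsenu → tsanu.
Nasal assimilation: no change.
So the correct form is tsanu, option (C).
(B) tsahutsnu is wrong: it uses indicative instead of imperative for mood.
(A) tsenu is wrong: it fails to apply the sound rule(s).

C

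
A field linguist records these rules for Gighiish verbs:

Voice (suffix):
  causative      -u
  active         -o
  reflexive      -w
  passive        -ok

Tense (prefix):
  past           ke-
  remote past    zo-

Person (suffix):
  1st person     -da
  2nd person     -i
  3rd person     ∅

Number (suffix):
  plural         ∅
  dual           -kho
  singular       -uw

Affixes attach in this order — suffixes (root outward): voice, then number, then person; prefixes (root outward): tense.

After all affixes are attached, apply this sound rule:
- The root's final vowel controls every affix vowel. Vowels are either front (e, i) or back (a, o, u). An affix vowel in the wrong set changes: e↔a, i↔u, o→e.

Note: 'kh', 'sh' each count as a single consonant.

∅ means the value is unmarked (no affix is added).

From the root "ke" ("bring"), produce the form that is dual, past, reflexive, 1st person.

kekewkhede

Attach voice reflexive -w → kew.
Attach tense past ke- → kekew.
Attach number dual -kho → kekewkho.
Attach person 1st person -da → kekewkhoda.
Apply vowel harmony: kekewkhoda → kekewkhede.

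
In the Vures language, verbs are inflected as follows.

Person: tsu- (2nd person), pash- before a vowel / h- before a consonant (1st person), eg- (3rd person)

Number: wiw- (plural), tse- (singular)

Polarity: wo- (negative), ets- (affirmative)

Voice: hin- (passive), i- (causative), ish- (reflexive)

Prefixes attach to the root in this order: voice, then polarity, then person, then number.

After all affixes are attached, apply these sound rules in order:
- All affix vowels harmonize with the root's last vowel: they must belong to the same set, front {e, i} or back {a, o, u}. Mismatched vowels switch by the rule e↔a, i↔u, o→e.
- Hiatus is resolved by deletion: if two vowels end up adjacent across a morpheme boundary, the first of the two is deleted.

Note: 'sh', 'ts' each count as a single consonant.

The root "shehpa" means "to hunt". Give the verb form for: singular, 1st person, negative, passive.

Attach voice passive hin- → hinshehpa.
Attach polarity negative wo- → wohinshehpa.
Attach person 1st person h- (before consonant 'w') → hwohinshehpa.
Attach number singular tse- → tsehwohinshehpa.
Apply vowel harmony: tsehwohinshehpa → tsahwohunshehpa.
Vowel deletion: no change.

tsahwohunshehpa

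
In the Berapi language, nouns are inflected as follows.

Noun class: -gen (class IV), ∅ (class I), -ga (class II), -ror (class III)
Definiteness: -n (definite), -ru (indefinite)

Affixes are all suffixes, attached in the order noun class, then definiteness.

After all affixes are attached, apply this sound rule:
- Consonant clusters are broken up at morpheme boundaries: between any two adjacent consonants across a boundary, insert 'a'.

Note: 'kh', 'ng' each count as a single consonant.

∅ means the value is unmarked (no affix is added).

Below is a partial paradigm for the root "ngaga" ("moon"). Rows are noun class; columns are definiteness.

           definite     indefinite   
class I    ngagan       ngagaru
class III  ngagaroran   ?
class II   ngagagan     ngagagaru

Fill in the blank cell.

Attach noun class class III -ror → ngagaror.
Attach definiteness indefinite -ru → ngagarorru.
Apply epenthesis: ngagarorru → ngagaroraru.

ngagaroraru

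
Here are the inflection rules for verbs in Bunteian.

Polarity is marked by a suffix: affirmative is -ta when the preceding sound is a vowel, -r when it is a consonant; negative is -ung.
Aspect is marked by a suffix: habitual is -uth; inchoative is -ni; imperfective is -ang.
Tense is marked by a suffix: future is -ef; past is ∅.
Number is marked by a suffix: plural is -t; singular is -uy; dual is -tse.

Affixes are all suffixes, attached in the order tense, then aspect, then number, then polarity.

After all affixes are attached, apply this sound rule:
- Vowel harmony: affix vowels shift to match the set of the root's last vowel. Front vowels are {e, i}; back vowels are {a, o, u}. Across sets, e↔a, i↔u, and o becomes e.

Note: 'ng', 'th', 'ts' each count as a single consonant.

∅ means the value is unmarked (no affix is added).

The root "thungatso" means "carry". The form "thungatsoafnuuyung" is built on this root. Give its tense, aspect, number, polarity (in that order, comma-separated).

Segment: thungatso-ef-ni-uy-ung.
tense: -ef → future.
aspect: -ni → inchoative.
number: -uy → singular.
polarity: -ung → negative.

future, inchoative, singular, negative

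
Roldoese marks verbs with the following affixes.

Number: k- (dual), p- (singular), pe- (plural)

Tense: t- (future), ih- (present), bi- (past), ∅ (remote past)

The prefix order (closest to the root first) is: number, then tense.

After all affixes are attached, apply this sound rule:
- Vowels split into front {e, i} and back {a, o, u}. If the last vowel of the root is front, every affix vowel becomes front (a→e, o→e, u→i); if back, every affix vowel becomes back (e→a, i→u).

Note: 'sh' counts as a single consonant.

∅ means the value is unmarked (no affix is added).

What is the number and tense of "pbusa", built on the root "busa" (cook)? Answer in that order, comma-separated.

singular, remote past

Segment: p-busa.
number: p- → singular.
tense: ∅ → remote past.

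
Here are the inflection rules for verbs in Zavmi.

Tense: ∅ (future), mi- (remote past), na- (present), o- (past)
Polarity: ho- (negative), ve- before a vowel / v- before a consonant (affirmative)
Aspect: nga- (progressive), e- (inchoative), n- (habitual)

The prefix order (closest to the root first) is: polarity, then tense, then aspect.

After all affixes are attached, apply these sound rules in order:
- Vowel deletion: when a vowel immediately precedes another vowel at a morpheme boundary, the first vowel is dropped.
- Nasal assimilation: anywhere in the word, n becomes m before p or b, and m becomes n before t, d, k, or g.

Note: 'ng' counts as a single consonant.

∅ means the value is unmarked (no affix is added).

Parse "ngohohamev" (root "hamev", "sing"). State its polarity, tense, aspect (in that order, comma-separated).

Segment: nga-o-ho-hamev.
polarity: ho- → negative.
tense: o- → past.
aspect: nga- → progressive.

negative, past, progressive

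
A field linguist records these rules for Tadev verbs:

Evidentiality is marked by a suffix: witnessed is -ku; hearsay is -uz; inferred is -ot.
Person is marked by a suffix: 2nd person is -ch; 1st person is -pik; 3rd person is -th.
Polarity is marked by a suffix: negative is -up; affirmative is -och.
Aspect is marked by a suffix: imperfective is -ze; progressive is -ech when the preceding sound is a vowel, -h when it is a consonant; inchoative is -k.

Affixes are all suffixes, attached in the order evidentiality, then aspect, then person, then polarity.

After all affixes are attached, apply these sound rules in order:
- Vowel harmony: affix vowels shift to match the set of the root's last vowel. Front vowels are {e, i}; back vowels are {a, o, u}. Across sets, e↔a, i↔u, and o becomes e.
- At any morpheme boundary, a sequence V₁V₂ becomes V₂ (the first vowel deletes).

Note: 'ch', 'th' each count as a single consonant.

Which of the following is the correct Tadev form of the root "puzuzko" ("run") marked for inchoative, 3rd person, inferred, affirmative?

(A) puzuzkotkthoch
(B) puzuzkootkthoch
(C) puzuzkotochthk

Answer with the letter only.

A

Attach evidentiality inferred -ot → puzuzkoot.
Attach aspect inchoative -k → puzuzkootk.
Attach person 3rd person -th → puzuzkootkth.
Attach polarity affirmative -och → puzuzkootkthoch.
Vowel harmony: no change.
Apply vowel deletion: puzuzkootkthoch → puzuzkotkthoch.
So the correct form is puzuzkotkthoch, option (A).
(B) puzuzkootkthoch is wrong: it fails to apply the sound rule(s).
(C) puzuzkotochthk is wrong: it has the affixes in the wrong order.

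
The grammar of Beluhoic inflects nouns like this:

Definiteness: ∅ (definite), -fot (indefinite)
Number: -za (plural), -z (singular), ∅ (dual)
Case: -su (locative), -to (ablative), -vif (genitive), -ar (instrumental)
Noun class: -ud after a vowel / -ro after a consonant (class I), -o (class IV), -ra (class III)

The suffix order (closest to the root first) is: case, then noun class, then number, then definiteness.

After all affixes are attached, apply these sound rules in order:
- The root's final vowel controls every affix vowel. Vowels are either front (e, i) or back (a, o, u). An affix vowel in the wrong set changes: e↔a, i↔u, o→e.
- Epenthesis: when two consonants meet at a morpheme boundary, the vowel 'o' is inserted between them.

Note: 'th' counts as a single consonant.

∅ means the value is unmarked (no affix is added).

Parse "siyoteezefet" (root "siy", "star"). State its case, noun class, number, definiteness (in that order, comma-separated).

ablative, class IV, plural, indefinite

Segment: siy-to-o-za-fot.
case: -to → ablative.
noun class: -o → class IV.
number: -za → plural.
definiteness: -fot → indefinite.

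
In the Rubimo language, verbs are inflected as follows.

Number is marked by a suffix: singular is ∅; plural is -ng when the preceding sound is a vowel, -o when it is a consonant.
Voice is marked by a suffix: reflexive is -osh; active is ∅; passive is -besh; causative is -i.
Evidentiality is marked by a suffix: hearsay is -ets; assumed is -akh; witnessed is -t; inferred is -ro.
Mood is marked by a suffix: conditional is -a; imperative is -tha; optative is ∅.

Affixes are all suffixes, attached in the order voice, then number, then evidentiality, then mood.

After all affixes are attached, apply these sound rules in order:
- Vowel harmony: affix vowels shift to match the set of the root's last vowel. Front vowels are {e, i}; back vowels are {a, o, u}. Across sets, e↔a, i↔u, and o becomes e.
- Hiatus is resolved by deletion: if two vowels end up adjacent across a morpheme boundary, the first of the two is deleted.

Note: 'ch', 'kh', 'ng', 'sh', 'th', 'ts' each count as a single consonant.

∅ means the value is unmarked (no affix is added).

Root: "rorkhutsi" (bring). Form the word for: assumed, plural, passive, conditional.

Attach voice passive -besh → rorkhutsibesh.
Attach number plural -o (after consonant 'sh') → rorkhutsibesho.
Attach evidentiality assumed -akh → rorkhutsibeshoakh.
Attach mood conditional -a → rorkhutsibeshoakha.
Apply vowel harmony: rorkhutsibeshoakha → rorkhutsibesheekhe.
Apply vowel deletion: rorkhutsibesheekhe → rorkhutsibeshekhe.

rorkhutsibeshekhe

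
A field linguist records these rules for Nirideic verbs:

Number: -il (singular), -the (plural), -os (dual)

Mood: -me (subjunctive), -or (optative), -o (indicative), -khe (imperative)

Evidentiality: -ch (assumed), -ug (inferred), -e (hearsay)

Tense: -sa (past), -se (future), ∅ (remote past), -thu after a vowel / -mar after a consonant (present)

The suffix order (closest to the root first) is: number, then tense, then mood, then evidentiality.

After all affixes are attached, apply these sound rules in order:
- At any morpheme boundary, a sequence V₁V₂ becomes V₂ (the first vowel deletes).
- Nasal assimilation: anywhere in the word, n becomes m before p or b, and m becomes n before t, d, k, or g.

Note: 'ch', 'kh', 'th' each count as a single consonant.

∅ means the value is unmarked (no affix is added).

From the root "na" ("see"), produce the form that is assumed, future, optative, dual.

Attach number dual -os → naos.
Attach tense future -se → naosse.
Attach mood optative -or → naosseor.
Attach evidentiality assumed -ch → naosseorch.
Apply vowel deletion: naosseorch → nossorch.
Nasal assimilation: no change.

nossorch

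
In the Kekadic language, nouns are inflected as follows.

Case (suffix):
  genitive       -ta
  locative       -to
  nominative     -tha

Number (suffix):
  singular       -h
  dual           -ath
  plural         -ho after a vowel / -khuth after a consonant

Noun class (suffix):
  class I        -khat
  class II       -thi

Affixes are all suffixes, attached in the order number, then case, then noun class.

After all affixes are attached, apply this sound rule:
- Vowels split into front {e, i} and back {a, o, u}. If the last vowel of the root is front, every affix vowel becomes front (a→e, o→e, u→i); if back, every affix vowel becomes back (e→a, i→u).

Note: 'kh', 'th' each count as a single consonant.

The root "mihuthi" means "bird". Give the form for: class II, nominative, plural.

mihuthihethethi

Attach number plural -ho (after vowel 'i') → mihuthiho.
Attach case nominative -tha → mihuthihotha.
Attach noun class class II -thi → mihuthihothathi.
Apply vowel harmony: mihuthihothathi → mihuthihethethi.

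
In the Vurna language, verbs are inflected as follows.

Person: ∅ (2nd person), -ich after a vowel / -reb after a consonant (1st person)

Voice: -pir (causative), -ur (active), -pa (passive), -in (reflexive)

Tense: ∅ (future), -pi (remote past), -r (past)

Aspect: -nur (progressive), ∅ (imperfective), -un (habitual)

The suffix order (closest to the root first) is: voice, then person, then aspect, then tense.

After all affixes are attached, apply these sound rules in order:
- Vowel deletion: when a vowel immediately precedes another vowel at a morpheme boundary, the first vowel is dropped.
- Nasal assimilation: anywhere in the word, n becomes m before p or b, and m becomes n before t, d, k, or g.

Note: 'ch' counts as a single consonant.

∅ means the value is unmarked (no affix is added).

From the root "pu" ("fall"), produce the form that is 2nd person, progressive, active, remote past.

Attach voice active -ur → puur.
person = 2nd person: zero marking, form stays puur.
Attach aspect progressive -nur → puurnur.
Attach tense remote past -pi → puurnurpi.
Apply vowel deletion: puurnurpi → purnurpi.
Nasal assimilation: no change.

purnurpi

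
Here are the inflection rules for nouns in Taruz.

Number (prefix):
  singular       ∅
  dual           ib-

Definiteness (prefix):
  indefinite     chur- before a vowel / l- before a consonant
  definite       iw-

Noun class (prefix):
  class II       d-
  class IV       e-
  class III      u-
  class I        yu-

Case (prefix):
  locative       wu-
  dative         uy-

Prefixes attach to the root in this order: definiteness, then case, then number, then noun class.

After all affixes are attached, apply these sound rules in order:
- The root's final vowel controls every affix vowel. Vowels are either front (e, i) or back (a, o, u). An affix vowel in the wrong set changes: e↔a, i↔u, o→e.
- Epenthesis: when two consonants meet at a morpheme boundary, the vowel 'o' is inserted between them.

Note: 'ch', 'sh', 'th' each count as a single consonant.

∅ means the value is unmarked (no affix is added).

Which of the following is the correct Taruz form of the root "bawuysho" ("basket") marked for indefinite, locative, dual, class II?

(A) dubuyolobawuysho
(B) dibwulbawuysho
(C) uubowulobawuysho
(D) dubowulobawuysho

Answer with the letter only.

Attach definiteness indefinite l- (before consonant 'b') → lbawuysho.
Attach case locative wu- → wulbawuysho.
Attach number dual ib- → ibwulbawuysho.
Attach noun class class II d- → dibwulbawuysho.
Apply vowel harmony: dibwulbawuysho → dubwulbawuysho.
Apply epenthesis: dubwulbawuysho → dubowulobawuysho.
So the correct form is dubowulobawuysho, option (D).
(A) dubuyolobawuysho is wrong: it uses dative instead of locative for case.
(C) uubowulobawuysho is wrong: it uses class III instead of class II for noun class.
(B) dibwulbawuysho is wrong: it fails to apply the sound rule(s).

D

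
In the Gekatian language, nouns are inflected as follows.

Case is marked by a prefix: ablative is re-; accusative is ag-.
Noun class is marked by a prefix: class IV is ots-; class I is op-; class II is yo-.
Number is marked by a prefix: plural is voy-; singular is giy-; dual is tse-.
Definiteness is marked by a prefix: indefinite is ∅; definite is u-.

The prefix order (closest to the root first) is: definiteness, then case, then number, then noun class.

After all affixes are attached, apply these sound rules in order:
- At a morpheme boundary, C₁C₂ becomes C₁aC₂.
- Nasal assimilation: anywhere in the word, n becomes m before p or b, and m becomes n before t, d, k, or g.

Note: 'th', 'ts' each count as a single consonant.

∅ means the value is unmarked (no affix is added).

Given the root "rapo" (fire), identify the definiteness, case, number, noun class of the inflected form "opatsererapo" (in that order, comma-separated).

Segment: op-tse-re-rapo.
definiteness: ∅ → indefinite.
case: re- → ablative.
number: tse- → dual.
noun class: op- → class I.

indefinite, ablative, dual, class I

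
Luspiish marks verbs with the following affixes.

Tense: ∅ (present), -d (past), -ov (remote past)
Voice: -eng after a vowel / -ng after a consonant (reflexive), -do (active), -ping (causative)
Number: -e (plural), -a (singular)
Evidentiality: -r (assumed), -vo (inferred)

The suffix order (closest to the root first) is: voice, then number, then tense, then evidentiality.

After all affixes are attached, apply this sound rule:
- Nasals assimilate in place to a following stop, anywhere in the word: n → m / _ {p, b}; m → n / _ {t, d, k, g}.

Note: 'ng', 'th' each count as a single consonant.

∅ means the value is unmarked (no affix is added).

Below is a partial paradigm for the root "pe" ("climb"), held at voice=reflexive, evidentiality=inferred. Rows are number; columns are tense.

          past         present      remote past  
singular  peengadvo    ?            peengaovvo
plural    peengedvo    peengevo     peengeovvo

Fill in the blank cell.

Attach voice reflexive -eng (after vowel 'e') → peeng.
Attach number singular -a → peenga.
tense = present: zero marking, form stays peenga.
Attach evidentiality inferred -vo → peengavo.
Nasal assimilation: no change.

peengavo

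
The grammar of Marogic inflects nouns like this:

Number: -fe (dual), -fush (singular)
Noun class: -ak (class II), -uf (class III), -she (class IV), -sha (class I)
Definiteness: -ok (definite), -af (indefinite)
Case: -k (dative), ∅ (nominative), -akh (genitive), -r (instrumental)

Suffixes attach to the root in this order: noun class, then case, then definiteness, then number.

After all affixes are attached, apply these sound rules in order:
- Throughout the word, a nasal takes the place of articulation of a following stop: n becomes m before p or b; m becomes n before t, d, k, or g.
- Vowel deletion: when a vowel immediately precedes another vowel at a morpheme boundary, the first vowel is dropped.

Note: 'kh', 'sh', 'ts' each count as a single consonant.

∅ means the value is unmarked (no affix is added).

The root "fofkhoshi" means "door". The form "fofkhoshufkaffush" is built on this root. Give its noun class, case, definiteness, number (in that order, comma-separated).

class III, dative, indefinite, singular

Segment: fofkhoshi-uf-k-af-fush.
noun class: -uf → class III.
case: -k → dative.
definiteness: -af → indefinite.
number: -fush → singular.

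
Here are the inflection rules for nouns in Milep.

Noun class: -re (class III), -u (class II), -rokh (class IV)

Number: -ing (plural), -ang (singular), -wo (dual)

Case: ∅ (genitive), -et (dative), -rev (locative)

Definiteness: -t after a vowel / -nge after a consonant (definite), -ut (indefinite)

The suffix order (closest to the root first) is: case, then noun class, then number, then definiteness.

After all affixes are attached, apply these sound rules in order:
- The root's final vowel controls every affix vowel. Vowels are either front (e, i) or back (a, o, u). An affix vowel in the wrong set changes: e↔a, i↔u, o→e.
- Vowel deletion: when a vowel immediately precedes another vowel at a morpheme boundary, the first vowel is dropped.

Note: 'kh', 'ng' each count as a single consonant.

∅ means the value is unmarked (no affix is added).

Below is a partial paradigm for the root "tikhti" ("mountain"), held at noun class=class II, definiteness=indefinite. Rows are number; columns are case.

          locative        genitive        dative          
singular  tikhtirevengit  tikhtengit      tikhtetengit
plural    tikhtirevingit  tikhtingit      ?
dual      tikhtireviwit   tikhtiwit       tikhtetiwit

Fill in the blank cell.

Attach case dative -et → tikhtiet.
Attach noun class class II -u → tikhtietu.
Attach number plural -ing → tikhtietuing.
Attach definiteness indefinite -ut → tikhtietuingut.
Apply vowel harmony: tikhtietuingut → tikhtietiingit.
Apply vowel deletion: tikhtietiingit → tikhtetingit.

tikhtetingit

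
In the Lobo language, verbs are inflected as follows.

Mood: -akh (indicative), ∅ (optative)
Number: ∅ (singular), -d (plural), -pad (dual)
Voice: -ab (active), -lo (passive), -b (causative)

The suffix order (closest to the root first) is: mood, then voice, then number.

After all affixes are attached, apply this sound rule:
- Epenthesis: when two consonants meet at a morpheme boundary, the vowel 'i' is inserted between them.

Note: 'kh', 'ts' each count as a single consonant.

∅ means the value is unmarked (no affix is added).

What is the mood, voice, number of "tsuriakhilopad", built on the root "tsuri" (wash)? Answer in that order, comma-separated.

Segment: tsuri-akh-lo-pad.
mood: -akh → indicative.
voice: -lo → passive.
number: -pad → dual.

indicative, passive, dual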